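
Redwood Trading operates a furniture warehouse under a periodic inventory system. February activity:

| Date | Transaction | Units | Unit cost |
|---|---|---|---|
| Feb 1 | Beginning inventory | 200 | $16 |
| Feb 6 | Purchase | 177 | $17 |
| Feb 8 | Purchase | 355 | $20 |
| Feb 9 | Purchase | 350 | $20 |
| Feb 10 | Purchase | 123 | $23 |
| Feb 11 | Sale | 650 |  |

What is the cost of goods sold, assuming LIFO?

Feb 11, 650 sold [LIFO — newest first]: 123 @ $23 + 350 @ $20 + 177 @ $20 = $13,369
Ending inventory: 200 @ $16 + 177 @ $17 + 178 @ $20 = $9,769

COGS = $13,369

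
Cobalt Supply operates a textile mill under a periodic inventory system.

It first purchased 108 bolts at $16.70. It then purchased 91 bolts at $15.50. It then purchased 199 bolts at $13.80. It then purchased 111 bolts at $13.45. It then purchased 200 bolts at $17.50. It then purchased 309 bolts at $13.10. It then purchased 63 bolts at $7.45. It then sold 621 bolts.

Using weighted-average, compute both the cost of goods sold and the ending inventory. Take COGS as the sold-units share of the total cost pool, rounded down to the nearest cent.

Sale 1, sell 621: 621/1081 × $15,470.50 → $8,887.30
Ending inventory (cost pool remaining) = $6,583.20
Check: goods available $15,470.50 = COGS $8,887.30 + ending $6,583.20

COGS = $8,887.30; ending inventory = $6,583.20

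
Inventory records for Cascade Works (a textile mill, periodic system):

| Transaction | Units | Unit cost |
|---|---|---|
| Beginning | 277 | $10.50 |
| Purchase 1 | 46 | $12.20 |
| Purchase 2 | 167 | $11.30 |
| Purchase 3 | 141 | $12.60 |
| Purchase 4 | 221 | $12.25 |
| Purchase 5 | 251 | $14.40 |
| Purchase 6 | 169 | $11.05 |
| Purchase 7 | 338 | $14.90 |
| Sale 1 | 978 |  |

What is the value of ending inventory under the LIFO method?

Ending inventory = $7,145.65

Sale 1 (978) [LIFO — newest first]: 338 @ $14.90 + 169 @ $11.05 + 251 @ $14.40 + 220 @ $12.25 = $13,213.05
Ending inventory: 277 @ $10.50 + 46 @ $12.20 + 167 @ $11.30 + 141 @ $12.60 + 1 @ $12.25 = $7,145.65
Check: goods available $20,358.70 = COGS $13,213.05 + ending $7,145.65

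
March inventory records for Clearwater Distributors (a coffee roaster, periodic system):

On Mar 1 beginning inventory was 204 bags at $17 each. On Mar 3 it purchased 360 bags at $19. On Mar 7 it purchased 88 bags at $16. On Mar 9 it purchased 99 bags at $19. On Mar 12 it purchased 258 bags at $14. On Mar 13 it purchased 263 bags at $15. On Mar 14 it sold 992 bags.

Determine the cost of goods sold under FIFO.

Mar 14, 992 sold [FIFO — oldest first]: 204 @ $17 + 360 @ $19 + 88 @ $16 + 99 @ $19 + 241 @ $14 = $16,971
Ending inventory: 17 @ $14 + 263 @ $15 = $4,183
Check: goods available $21,154 = COGS $16,971 + ending $4,183

COGS = $16,971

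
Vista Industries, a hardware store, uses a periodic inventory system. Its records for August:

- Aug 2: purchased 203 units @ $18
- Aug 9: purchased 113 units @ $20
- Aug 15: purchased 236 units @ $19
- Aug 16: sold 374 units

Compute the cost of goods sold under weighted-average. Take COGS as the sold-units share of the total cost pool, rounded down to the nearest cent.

COGS = $7,045.02

Aug 16, sell 374: 374/552 × $10,398.00 → $7,045.02
Ending inventory (cost pool remaining) = $3,352.98
Check: goods available $10,398.00 = COGS $7,045.02 + ending $3,352.98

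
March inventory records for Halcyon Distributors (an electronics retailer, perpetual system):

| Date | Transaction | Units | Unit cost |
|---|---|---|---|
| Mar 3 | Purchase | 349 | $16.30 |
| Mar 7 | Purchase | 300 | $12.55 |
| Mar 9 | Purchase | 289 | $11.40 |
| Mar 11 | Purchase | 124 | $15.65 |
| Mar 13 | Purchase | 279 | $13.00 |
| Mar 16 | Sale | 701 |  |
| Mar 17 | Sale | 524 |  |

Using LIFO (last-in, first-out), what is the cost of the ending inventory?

Mar 16, 701 sold [LIFO — newest first]: 279 @ $13.00 + 124 @ $15.65 + 289 @ $11.40 + 9 @ $12.55 = $8,975.15
Mar 17, 524 sold [LIFO — newest first]: 291 @ $12.55 + 233 @ $16.30 = $7,449.95
Total COGS = $8,975.15 + $7,449.95 = $16,425.10
Ending inventory: 116 @ $16.30 = $1,890.80
Check: goods available $18,315.90 = COGS $16,425.10 + ending $1,890.80

Ending inventory = $1,890.80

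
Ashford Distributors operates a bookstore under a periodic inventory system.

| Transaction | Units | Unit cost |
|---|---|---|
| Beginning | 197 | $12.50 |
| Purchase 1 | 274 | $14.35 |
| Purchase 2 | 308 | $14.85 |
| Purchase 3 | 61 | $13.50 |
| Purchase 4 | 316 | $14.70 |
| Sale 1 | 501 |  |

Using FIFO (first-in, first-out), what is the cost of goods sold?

COGS = $6,839.90

Sale 1 (501) [FIFO — oldest first]: 197 @ $12.50 + 274 @ $14.35 + 30 @ $14.85 = $6,839.90
Ending inventory: 278 @ $14.85 + 61 @ $13.50 + 316 @ $14.70 = $9,597.00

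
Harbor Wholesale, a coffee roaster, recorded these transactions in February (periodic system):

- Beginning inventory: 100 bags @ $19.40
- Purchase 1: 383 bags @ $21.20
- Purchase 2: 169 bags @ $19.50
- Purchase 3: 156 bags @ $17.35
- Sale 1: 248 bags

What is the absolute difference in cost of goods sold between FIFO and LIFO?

FIFO COGS: 100 @ $19.40 + 148 @ $21.20 = $5,077.60
LIFO COGS: 156 @ $17.35 + 92 @ $19.50 = $4,500.60
Difference = |$5,077.60 − $4,500.60| = $577.00

$577.00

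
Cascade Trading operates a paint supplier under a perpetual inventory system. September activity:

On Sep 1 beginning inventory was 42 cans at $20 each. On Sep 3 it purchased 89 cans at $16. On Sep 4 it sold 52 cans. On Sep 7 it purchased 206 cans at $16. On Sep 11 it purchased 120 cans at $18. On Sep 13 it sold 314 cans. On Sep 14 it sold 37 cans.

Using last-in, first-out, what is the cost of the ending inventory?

Ending inventory = $1,032

Sep 4, 52 sold [LIFO — newest first]: 52 @ $16 = $832
Sep 13, 314 sold [LIFO — newest first]: 120 @ $18 + 194 @ $16 = $5,264
Sep 14, 37 sold [LIFO — newest first]: 12 @ $16 + 25 @ $16 = $592
Total COGS = $832 + $5,264 + $592 = $6,688
Ending inventory: 42 @ $20 + 12 @ $16 = $1,032
Check: goods available $7,720 = COGS $6,688 + ending $1,032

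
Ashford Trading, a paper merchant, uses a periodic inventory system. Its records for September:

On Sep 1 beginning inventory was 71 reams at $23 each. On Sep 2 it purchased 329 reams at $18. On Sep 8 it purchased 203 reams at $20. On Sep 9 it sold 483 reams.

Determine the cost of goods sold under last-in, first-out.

Sep 9, 483 sold [LIFO — newest first]: 203 @ $20 + 280 @ $18 = $9,100
Ending inventory: 71 @ $23 + 49 @ $18 = $2,515
Check: goods available $11,615 = COGS $9,100 + ending $2,515

COGS = $9,100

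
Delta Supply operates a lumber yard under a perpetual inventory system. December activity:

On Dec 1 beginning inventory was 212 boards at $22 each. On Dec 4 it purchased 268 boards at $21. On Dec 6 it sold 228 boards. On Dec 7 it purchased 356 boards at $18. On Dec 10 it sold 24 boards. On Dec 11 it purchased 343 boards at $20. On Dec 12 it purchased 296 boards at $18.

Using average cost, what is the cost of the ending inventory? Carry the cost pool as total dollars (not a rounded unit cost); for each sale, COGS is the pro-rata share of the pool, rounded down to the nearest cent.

After Dec 1: 212 on hand, pool $4,664.00 (≈ $22.0000 each)
After Dec 4: 480 on hand, pool $10,292.00 (≈ $21.4417 each)
Dec 6, sell 228: 228/480 × $10,292.00 → $4,888.70
After Dec 7: 608 on hand, pool $11,811.30 (≈ $19.4265 each)
Dec 10, sell 24: 24/608 × $11,811.30 → $466.23
After Dec 11: 927 on hand, pool $18,205.07 (≈ $19.6387 each)
After Dec 12: 1223 on hand, pool $23,533.07 (≈ $19.2421 each)
Total COGS = $4,888.70 + $466.23 = $5,354.93
Ending inventory (cost pool remaining) = $23,533.07

Ending inventory = $23,533.07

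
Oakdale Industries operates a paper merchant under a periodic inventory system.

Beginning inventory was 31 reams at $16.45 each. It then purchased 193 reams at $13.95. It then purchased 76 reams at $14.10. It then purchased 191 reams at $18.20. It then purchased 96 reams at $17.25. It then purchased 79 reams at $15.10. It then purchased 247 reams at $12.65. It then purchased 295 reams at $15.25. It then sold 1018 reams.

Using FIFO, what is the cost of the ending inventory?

Ending inventory = $2,897.50

Sale 1 (1018) [FIFO — oldest first]: 31 @ $16.45 + 193 @ $13.95 + 76 @ $14.10 + 191 @ $18.20 + 96 @ $17.25 + 79 @ $15.10 + 247 @ $12.65 + 105 @ $15.25 = $15,324.80
Ending inventory: 190 @ $15.25 = $2,897.50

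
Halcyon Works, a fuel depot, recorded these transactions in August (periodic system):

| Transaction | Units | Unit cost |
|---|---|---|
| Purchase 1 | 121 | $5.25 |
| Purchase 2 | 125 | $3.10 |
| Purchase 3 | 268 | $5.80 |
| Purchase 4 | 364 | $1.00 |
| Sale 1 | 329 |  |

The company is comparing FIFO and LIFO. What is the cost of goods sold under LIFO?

COGS = $329.00

FIFO COGS: 121 @ $5.25 + 125 @ $3.10 + 83 @ $5.80 = $1,504.15
LIFO COGS: 329 @ $1.00 = $329.00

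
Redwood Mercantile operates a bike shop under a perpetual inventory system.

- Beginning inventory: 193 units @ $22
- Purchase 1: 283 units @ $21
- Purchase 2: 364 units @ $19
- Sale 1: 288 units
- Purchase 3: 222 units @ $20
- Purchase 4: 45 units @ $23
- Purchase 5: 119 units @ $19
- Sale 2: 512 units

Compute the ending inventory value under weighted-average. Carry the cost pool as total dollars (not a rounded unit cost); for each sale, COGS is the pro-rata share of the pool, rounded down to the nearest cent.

Ending inventory = $8,618.30

After Beginning: 193 on hand, pool $4,246.00 (≈ $22.0000 each)
After Purchase 1: 476 on hand, pool $10,189.00 (≈ $21.4055 each)
After Purchase 2: 840 on hand, pool $17,105.00 (≈ $20.3631 each)
Sale 1, sell 288: 288/840 × $17,105.00 → $5,864.57
After Purchase 3: 774 on hand, pool $15,680.43 (≈ $20.2590 each)
After Purchase 4: 819 on hand, pool $16,715.43 (≈ $20.4096 each)
After Purchase 5: 938 on hand, pool $18,976.43 (≈ $20.2307 each)
Sale 2, sell 512: 512/938 × $18,976.43 → $10,358.13
Total COGS = $5,864.57 + $10,358.13 = $16,222.70
Ending inventory (cost pool remaining) = $8,618.30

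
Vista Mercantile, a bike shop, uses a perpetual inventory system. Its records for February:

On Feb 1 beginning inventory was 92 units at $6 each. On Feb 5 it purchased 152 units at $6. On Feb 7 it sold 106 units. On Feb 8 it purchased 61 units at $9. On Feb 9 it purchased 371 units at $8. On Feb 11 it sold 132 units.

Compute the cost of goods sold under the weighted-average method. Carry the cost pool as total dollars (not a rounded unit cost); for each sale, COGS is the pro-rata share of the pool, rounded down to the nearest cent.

After Feb 1: 92 on hand, pool $552.00 (≈ $6.0000 each)
After Feb 5: 244 on hand, pool $1,464.00 (≈ $6.0000 each)
Feb 7, sell 106: 106/244 × $1,464.00 → $636.00
After Feb 8: 199 on hand, pool $1,377.00 (≈ $6.9196 each)
After Feb 9: 570 on hand, pool $4,345.00 (≈ $7.6228 each)
Feb 11, sell 132: 132/570 × $4,345.00 → $1,006.21
Total COGS = $636.00 + $1,006.21 = $1,642.21
Ending inventory (cost pool remaining) = $3,338.79

COGS = $1,642.21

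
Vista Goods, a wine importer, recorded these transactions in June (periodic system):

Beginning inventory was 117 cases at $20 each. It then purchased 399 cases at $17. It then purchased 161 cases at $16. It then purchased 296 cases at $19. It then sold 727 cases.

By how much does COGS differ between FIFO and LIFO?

$141

FIFO COGS: 117 @ $20 + 399 @ $17 + 161 @ $16 + 50 @ $19 = $12,649
LIFO COGS: 296 @ $19 + 161 @ $16 + 270 @ $17 = $12,790
Difference = |$12,649 − $12,790| = $141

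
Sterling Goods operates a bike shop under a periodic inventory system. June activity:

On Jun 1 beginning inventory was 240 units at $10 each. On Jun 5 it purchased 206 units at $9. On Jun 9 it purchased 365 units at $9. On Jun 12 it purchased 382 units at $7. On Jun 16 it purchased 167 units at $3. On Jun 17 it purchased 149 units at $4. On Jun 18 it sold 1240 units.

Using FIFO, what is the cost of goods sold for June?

Jun 18, 1240 sold [FIFO — oldest first]: 240 @ $10 + 206 @ $9 + 365 @ $9 + 382 @ $7 + 47 @ $3 = $10,354
Ending inventory: 120 @ $3 + 149 @ $4 = $956

COGS = $10,354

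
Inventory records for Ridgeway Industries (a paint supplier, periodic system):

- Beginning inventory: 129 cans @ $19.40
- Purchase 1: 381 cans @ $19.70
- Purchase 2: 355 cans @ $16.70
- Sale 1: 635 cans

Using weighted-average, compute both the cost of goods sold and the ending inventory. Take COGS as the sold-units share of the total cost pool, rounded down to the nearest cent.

Sale 1, sell 635: 635/865 × $15,936.80 → $11,699.26
Ending inventory (cost pool remaining) = $4,237.54
Check: goods available $15,936.80 = COGS $11,699.26 + ending $4,237.54

COGS = $11,699.26; ending inventory = $4,237.54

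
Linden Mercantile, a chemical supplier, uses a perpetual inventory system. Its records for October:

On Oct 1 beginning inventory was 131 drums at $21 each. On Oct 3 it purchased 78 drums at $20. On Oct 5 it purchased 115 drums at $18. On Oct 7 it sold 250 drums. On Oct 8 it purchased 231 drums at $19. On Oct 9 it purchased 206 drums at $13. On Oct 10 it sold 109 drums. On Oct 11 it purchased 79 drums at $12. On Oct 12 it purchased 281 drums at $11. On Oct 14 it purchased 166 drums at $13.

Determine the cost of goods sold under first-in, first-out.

Oct 7, 250 sold [FIFO — oldest first]: 131 @ $21 + 78 @ $20 + 41 @ $18 = $5,049
Oct 10, 109 sold [FIFO — oldest first]: 74 @ $18 + 35 @ $19 = $1,997
Total COGS = $5,049 + $1,997 = $7,046
Ending inventory: 196 @ $19 + 206 @ $13 + 79 @ $12 + 281 @ $11 + 166 @ $13 = $12,599
Check: goods available $19,645 = COGS $7,046 + ending $12,599

COGS = $7,046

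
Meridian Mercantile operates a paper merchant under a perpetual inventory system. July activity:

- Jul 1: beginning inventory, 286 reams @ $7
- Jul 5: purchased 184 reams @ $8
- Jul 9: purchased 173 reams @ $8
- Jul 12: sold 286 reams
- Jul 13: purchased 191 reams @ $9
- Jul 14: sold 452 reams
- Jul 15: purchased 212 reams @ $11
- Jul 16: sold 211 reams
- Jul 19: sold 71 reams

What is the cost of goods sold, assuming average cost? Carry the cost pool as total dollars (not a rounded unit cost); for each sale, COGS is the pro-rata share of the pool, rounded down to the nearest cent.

COGS = $8,646.83

After Jul 1: 286 on hand, pool $2,002.00 (≈ $7.0000 each)
After Jul 5: 470 on hand, pool $3,474.00 (≈ $7.3915 each)
After Jul 9: 643 on hand, pool $4,858.00 (≈ $7.5552 each)
Jul 12, sell 286: 286/643 × $4,858.00 → $2,160.79
After Jul 13: 548 on hand, pool $4,416.21 (≈ $8.0588 each)
Jul 14, sell 452: 452/548 × $4,416.21 → $3,642.56
After Jul 15: 308 on hand, pool $3,105.65 (≈ $10.0833 each)
Jul 16, sell 211: 211/308 × $3,105.65 → $2,127.57
Jul 19, sell 71: 71/97 × $978.08 → $715.91
Total COGS = $2,160.79 + $3,642.56 + $2,127.57 + $715.91 = $8,646.83
Ending inventory (cost pool remaining) = $262.17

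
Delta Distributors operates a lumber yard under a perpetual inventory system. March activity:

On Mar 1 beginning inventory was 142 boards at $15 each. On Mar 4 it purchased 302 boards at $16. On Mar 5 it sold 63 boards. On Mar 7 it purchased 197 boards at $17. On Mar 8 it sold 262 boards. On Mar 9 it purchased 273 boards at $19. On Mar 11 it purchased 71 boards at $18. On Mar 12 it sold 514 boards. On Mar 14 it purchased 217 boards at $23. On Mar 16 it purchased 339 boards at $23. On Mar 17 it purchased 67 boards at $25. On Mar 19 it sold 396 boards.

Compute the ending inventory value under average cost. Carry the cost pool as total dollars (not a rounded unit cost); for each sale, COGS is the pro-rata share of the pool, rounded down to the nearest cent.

Ending inventory = $8,255.81

After Mar 1: 142 on hand, pool $2,130.00 (≈ $15.0000 each)
After Mar 4: 444 on hand, pool $6,962.00 (≈ $15.6802 each)
Mar 5, sell 63: 63/444 × $6,962.00 → $987.85
After Mar 7: 578 on hand, pool $9,323.15 (≈ $16.1300 each)
Mar 8, sell 262: 262/578 × $9,323.15 → $4,226.06
After Mar 9: 589 on hand, pool $10,284.09 (≈ $17.4603 each)
After Mar 11: 660 on hand, pool $11,562.09 (≈ $17.5183 each)
Mar 12, sell 514: 514/660 × $11,562.09 → $9,004.41
After Mar 14: 363 on hand, pool $7,548.68 (≈ $20.7953 each)
After Mar 16: 702 on hand, pool $15,345.68 (≈ $21.8599 each)
After Mar 17: 769 on hand, pool $17,020.68 (≈ $22.1335 each)
Mar 19, sell 396: 396/769 × $17,020.68 → $8,764.87
Total COGS = $987.85 + $4,226.06 + $9,004.41 + $8,764.87 = $22,983.19
Ending inventory (cost pool remaining) = $8,255.81
Check: goods available $31,239.00 = COGS $22,983.19 + ending $8,255.81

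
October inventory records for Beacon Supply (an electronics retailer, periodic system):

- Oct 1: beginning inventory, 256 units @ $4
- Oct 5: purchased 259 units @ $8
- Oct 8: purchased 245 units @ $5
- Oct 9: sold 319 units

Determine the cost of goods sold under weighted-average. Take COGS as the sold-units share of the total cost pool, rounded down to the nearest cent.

Oct 9, sell 319: 319/760 × $4,321.00 → $1,813.68
Ending inventory (cost pool remaining) = $2,507.32

COGS = $1,813.68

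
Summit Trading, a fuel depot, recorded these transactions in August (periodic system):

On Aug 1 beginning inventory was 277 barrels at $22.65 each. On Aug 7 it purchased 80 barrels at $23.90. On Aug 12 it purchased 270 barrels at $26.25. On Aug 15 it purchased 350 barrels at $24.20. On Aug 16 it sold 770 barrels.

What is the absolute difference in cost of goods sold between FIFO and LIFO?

$320.85

FIFO COGS: 277 @ $22.65 + 80 @ $23.90 + 270 @ $26.25 + 143 @ $24.20 = $18,734.15
LIFO COGS: 350 @ $24.20 + 270 @ $26.25 + 80 @ $23.90 + 70 @ $22.65 = $19,055.00
Difference = |$18,734.15 − $19,055.00| = $320.85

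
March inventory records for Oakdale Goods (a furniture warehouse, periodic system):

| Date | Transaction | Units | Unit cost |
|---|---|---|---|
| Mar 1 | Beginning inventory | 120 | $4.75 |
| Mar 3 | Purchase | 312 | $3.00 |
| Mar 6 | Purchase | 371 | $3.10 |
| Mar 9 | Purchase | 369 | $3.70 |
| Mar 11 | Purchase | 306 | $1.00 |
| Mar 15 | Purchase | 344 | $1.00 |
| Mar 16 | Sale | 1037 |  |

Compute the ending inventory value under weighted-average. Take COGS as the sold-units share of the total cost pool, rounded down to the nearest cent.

Ending inventory = $2,012.66

Mar 16, sell 1037: 1037/1822 × $4,671.40 → $2,658.74
Ending inventory (cost pool remaining) = $2,012.66
Check: goods available $4,671.40 = COGS $2,658.74 + ending $2,012.66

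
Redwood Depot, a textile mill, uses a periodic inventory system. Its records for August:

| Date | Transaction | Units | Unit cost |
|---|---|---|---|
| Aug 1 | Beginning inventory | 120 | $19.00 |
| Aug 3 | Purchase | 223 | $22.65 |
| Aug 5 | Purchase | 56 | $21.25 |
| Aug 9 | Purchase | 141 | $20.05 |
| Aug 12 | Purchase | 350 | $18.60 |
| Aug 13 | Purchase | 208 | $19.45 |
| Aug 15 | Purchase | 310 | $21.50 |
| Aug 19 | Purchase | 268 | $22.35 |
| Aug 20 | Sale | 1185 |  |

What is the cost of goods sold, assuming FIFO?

COGS = $23,774.10

Aug 20, 1185 sold [FIFO — oldest first]: 120 @ $19.00 + 223 @ $22.65 + 56 @ $21.25 + 141 @ $20.05 + 350 @ $18.60 + 208 @ $19.45 + 87 @ $21.50 = $23,774.10
Ending inventory: 223 @ $21.50 + 268 @ $22.35 = $10,784.30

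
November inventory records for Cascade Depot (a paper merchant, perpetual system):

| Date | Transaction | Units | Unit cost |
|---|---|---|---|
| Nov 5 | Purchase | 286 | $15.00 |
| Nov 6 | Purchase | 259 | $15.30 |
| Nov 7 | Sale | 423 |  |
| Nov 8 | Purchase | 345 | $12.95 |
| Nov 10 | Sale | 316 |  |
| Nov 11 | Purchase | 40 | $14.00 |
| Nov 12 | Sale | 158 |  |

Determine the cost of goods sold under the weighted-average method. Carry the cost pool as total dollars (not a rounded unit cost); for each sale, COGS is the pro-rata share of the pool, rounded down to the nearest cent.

COGS = $12,830.89

After Nov 5: 286 on hand, pool $4,290.00 (≈ $15.0000 each)
After Nov 6: 545 on hand, pool $8,252.70 (≈ $15.1426 each)
Nov 7, sell 423: 423/545 × $8,252.70 → $6,405.30
After Nov 8: 467 on hand, pool $6,315.15 (≈ $13.5228 each)
Nov 10, sell 316: 316/467 × $6,315.15 → $4,273.20
After Nov 11: 191 on hand, pool $2,601.95 (≈ $13.6228 each)
Nov 12, sell 158: 158/191 × $2,601.95 → $2,152.39
Total COGS = $6,405.30 + $4,273.20 + $2,152.39 = $12,830.89
Ending inventory (cost pool remaining) = $449.56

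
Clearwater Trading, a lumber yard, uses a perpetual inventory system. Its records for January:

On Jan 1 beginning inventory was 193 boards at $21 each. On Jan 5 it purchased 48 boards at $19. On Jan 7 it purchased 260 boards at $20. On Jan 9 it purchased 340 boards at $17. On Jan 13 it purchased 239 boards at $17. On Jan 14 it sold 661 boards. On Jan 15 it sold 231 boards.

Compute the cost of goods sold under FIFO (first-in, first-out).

COGS = $16,812

Jan 14, 661 sold [FIFO — oldest first]: 193 @ $21 + 48 @ $19 + 260 @ $20 + 160 @ $17 = $12,885
Jan 15, 231 sold [FIFO — oldest first]: 180 @ $17 + 51 @ $17 = $3,927
Total COGS = $12,885 + $3,927 = $16,812
Ending inventory: 188 @ $17 = $3,196
Check: goods available $20,008 = COGS $16,812 + ending $3,196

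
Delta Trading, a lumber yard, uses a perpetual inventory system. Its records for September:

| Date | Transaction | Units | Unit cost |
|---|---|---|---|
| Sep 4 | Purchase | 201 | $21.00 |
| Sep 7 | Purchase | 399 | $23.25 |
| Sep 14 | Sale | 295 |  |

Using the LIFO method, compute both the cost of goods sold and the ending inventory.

Sep 14, 295 sold [LIFO — newest first]: 295 @ $23.25 = $6,858.75
Ending inventory: 201 @ $21.00 + 104 @ $23.25 = $6,639.00

COGS = $6,858.75; ending inventory = $6,639.00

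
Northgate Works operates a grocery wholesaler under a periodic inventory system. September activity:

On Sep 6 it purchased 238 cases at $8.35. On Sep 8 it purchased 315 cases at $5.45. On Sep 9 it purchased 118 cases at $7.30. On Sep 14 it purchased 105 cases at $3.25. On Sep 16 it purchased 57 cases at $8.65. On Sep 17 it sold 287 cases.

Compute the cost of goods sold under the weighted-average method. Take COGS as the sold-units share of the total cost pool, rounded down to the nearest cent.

Sep 17, sell 287: 287/833 × $5,399.75 → $1,860.41
Ending inventory (cost pool remaining) = $3,539.34

COGS = $1,860.41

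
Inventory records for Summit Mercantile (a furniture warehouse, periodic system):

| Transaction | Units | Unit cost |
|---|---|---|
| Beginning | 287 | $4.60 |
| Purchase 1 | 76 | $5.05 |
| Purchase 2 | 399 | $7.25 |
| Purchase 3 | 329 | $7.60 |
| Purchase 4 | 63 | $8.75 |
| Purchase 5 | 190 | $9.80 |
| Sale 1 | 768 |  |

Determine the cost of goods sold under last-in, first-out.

Sale 1 (768) [LIFO — newest first]: 190 @ $9.80 + 63 @ $8.75 + 329 @ $7.60 + 186 @ $7.25 = $6,262.15
Ending inventory: 287 @ $4.60 + 76 @ $5.05 + 213 @ $7.25 = $3,248.25

COGS = $6,262.15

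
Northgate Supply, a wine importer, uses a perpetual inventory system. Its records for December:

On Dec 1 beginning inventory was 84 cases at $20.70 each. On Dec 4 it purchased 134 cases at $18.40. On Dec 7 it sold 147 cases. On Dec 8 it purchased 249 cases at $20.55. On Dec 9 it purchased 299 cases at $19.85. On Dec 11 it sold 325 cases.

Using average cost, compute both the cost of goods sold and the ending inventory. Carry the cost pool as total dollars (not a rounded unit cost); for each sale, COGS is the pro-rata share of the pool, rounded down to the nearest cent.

After Dec 1: 84 on hand, pool $1,738.80 (≈ $20.7000 each)
After Dec 4: 218 on hand, pool $4,204.40 (≈ $19.2862 each)
Dec 7, sell 147: 147/218 × $4,204.40 → $2,835.07
After Dec 8: 320 on hand, pool $6,486.28 (≈ $20.2696 each)
After Dec 9: 619 on hand, pool $12,421.43 (≈ $20.0669 each)
Dec 11, sell 325: 325/619 × $12,421.43 → $6,521.75
Total COGS = $2,835.07 + $6,521.75 = $9,356.82
Ending inventory (cost pool remaining) = $5,899.68
Check: goods available $15,256.50 = COGS $9,356.82 + ending $5,899.68

COGS = $9,356.82; ending inventory = $5,899.68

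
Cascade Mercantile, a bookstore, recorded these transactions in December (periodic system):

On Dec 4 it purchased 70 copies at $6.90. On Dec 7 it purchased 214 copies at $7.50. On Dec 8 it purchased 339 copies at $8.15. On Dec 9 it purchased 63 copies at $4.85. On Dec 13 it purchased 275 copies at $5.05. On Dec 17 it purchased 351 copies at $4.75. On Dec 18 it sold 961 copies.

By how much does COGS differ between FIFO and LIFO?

$966.80

FIFO COGS: 70 @ $6.90 + 214 @ $7.50 + 339 @ $8.15 + 63 @ $4.85 + 275 @ $5.05 = $6,545.15
LIFO COGS: 351 @ $4.75 + 275 @ $5.05 + 63 @ $4.85 + 272 @ $8.15 = $5,578.35
Difference = |$6,545.15 − $5,578.35| = $966.80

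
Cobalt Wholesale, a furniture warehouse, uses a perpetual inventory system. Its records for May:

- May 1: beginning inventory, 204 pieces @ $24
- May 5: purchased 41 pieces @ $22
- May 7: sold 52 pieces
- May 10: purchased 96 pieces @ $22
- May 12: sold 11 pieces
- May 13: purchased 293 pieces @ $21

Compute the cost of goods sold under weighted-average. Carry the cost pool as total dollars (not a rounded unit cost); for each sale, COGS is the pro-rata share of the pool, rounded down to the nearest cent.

COGS = $1,484.82

After May 1: 204 on hand, pool $4,896.00 (≈ $24.0000 each)
After May 5: 245 on hand, pool $5,798.00 (≈ $23.6653 each)
May 7, sell 52: 52/245 × $5,798.00 → $1,230.59
After May 10: 289 on hand, pool $6,679.41 (≈ $23.1121 each)
May 12, sell 11: 11/289 × $6,679.41 → $254.23
After May 13: 571 on hand, pool $12,578.18 (≈ $22.0283 each)
Total COGS = $1,230.59 + $254.23 = $1,484.82
Ending inventory (cost pool remaining) = $12,578.18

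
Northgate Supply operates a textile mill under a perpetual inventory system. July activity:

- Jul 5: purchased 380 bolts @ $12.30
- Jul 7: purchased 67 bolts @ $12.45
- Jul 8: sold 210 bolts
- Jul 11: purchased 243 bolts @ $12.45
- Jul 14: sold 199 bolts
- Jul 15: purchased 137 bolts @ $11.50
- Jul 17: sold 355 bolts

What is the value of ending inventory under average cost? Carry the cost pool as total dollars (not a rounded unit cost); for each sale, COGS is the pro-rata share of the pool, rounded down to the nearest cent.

Ending inventory = $762.07

After Jul 5: 380 on hand, pool $4,674.00 (≈ $12.3000 each)
After Jul 7: 447 on hand, pool $5,508.15 (≈ $12.3225 each)
Jul 8, sell 210: 210/447 × $5,508.15 → $2,587.72
After Jul 11: 480 on hand, pool $5,945.78 (≈ $12.3870 each)
Jul 14, sell 199: 199/480 × $5,945.78 → $2,465.02
After Jul 15: 418 on hand, pool $5,056.26 (≈ $12.0963 each)
Jul 17, sell 355: 355/418 × $5,056.26 → $4,294.19
Total COGS = $2,587.72 + $2,465.02 + $4,294.19 = $9,346.93
Ending inventory (cost pool remaining) = $762.07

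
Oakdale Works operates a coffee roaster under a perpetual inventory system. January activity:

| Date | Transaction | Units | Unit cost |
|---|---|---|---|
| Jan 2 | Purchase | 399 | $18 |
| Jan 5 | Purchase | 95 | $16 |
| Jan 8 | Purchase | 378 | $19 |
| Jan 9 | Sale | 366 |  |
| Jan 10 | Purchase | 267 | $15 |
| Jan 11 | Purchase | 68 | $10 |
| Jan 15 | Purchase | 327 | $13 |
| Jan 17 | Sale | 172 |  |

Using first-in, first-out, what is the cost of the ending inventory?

Jan 9, 366 sold [FIFO — oldest first]: 366 @ $18 = $6,588
Jan 17, 172 sold [FIFO — oldest first]: 33 @ $18 + 95 @ $16 + 44 @ $19 = $2,950
Total COGS = $6,588 + $2,950 = $9,538
Ending inventory: 334 @ $19 + 267 @ $15 + 68 @ $10 + 327 @ $13 = $15,282

Ending inventory = $15,282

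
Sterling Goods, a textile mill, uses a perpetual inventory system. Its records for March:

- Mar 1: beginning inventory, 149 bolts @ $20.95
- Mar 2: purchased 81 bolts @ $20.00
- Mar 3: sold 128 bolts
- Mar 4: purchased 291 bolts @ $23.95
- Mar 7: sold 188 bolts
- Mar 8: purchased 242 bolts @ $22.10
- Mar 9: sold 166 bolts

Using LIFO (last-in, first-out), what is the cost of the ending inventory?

Ending inventory = $6,283.35

Mar 3, 128 sold [LIFO — newest first]: 81 @ $20.00 + 47 @ $20.95 = $2,604.65
Mar 7, 188 sold [LIFO — newest first]: 188 @ $23.95 = $4,502.60
Mar 9, 166 sold [LIFO — newest first]: 166 @ $22.10 = $3,668.60
Total COGS = $2,604.65 + $4,502.60 + $3,668.60 = $10,775.85
Ending inventory: 102 @ $20.95 + 103 @ $23.95 + 76 @ $22.10 = $6,283.35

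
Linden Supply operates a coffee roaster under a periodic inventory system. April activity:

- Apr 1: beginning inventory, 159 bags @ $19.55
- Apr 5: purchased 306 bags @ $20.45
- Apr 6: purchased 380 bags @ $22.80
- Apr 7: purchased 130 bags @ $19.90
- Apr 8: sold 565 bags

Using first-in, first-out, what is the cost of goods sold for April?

Apr 8, 565 sold [FIFO — oldest first]: 159 @ $19.55 + 306 @ $20.45 + 100 @ $22.80 = $11,646.15
Ending inventory: 280 @ $22.80 + 130 @ $19.90 = $8,971.00
Check: goods available $20,617.15 = COGS $11,646.15 + ending $8,971.00

COGS = $11,646.15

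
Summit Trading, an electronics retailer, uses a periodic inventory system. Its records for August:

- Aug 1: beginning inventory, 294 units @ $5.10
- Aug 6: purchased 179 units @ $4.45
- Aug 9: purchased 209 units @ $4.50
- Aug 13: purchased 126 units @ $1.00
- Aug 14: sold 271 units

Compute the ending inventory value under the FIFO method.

Aug 14, 271 sold [FIFO — oldest first]: 271 @ $5.10 = $1,382.10
Ending inventory: 23 @ $5.10 + 179 @ $4.45 + 209 @ $4.50 + 126 @ $1.00 = $1,980.35

Ending inventory = $1,980.35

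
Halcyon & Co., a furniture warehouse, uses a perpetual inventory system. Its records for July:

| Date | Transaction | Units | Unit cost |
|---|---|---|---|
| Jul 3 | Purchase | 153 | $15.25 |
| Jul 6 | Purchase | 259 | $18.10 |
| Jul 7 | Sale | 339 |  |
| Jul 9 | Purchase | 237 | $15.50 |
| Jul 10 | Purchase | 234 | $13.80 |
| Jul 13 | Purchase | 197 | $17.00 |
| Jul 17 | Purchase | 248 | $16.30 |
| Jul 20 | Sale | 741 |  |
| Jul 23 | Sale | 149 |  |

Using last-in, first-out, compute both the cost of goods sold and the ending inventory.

Jul 7, 339 sold [LIFO — newest first]: 259 @ $18.10 + 80 @ $15.25 = $5,907.90
Jul 20, 741 sold [LIFO — newest first]: 248 @ $16.30 + 197 @ $17.00 + 234 @ $13.80 + 62 @ $15.50 = $11,581.60
Jul 23, 149 sold [LIFO — newest first]: 149 @ $15.50 = $2,309.50
Total COGS = $5,907.90 + $11,581.60 + $2,309.50 = $19,799.00
Ending inventory: 73 @ $15.25 + 26 @ $15.50 = $1,516.25

COGS = $19,799.00; ending inventory = $1,516.25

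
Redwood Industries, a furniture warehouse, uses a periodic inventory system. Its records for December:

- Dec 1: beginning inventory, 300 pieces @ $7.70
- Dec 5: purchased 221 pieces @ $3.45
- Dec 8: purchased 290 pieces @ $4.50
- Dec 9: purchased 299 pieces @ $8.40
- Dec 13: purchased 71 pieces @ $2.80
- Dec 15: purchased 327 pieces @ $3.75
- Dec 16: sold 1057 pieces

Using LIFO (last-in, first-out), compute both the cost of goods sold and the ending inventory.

Dec 16, 1057 sold [LIFO — newest first]: 327 @ $3.75 + 71 @ $2.80 + 299 @ $8.40 + 290 @ $4.50 + 70 @ $3.45 = $5,483.15
Ending inventory: 300 @ $7.70 + 151 @ $3.45 = $2,830.95

COGS = $5,483.15; ending inventory = $2,830.95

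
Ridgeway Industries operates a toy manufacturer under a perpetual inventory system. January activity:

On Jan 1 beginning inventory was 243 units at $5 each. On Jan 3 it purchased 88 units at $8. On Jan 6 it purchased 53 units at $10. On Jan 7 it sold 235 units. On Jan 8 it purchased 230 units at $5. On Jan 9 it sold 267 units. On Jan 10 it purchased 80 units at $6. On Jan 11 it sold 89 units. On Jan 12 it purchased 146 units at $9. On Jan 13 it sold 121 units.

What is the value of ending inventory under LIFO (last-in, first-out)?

Jan 7, 235 sold [LIFO — newest first]: 53 @ $10 + 88 @ $8 + 94 @ $5 = $1,704
Jan 9, 267 sold [LIFO — newest first]: 230 @ $5 + 37 @ $5 = $1,335
Jan 11, 89 sold [LIFO — newest first]: 80 @ $6 + 9 @ $5 = $525
Jan 13, 121 sold [LIFO — newest first]: 121 @ $9 = $1,089
Total COGS = $1,704 + $1,335 + $525 + $1,089 = $4,653
Ending inventory: 103 @ $5 + 25 @ $9 = $740
Check: goods available $5,393 = COGS $4,653 + ending $740

Ending inventory = $740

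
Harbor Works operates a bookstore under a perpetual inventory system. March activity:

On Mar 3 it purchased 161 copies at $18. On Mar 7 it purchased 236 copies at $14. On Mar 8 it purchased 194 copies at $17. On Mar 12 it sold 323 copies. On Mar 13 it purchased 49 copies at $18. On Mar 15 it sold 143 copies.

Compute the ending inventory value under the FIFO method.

Mar 12, 323 sold [FIFO — oldest first]: 161 @ $18 + 162 @ $14 = $5,166
Mar 15, 143 sold [FIFO — oldest first]: 74 @ $14 + 69 @ $17 = $2,209
Total COGS = $5,166 + $2,209 = $7,375
Ending inventory: 125 @ $17 + 49 @ $18 = $3,007

Ending inventory = $3,007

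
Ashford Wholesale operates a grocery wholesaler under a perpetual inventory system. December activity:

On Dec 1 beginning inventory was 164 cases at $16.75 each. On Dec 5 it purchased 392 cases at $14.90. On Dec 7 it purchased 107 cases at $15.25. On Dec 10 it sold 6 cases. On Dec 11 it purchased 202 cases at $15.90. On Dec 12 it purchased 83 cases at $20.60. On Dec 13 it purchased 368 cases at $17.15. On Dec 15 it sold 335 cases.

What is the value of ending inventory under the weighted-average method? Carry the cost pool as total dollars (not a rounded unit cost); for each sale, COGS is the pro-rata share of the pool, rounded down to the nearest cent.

Ending inventory = $15,897.62

After Dec 1: 164 on hand, pool $2,747.00 (≈ $16.7500 each)
After Dec 5: 556 on hand, pool $8,587.80 (≈ $15.4457 each)
After Dec 7: 663 on hand, pool $10,219.55 (≈ $15.4141 each)
Dec 10, sell 6: 6/663 × $10,219.55 → $92.48
After Dec 11: 859 on hand, pool $13,338.87 (≈ $15.5284 each)
After Dec 12: 942 on hand, pool $15,048.67 (≈ $15.9752 each)
After Dec 13: 1310 on hand, pool $21,359.87 (≈ $16.3052 each)
Dec 15, sell 335: 335/1310 × $21,359.87 → $5,462.25
Total COGS = $92.48 + $5,462.25 = $5,554.73
Ending inventory (cost pool remaining) = $15,897.62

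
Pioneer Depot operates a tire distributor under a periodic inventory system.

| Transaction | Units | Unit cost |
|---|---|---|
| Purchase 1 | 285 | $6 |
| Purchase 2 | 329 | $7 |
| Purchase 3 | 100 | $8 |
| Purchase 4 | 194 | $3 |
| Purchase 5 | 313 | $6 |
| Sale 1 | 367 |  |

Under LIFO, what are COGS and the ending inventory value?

COGS = $2,040; ending inventory = $5,233

Sale 1 (367) [LIFO — newest first]: 313 @ $6 + 54 @ $3 = $2,040
Ending inventory: 285 @ $6 + 329 @ $7 + 100 @ $8 + 140 @ $3 = $5,233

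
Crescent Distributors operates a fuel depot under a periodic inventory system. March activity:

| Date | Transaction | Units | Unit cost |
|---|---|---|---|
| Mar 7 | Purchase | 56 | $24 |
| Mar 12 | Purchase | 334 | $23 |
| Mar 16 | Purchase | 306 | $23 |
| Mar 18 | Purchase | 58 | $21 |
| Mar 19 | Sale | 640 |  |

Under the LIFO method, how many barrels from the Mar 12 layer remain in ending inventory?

58

Mar 19, 640 sold [LIFO — newest first]: 58 @ $21 + 306 @ $23 + 276 @ $23 = $14,604
Ending inventory: 56 @ $24 + 58 @ $23 = $2,678
Check: goods available $17,282 = COGS $14,604 + ending $2,678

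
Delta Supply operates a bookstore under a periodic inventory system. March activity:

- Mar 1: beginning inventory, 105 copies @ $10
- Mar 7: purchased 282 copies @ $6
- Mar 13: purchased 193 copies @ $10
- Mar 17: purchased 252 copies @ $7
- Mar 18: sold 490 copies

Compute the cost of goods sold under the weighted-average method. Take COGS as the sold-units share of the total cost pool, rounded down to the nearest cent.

COGS = $3,790.43

Mar 18, sell 490: 490/832 × $6,436.00 → $3,790.43
Ending inventory (cost pool remaining) = $2,645.57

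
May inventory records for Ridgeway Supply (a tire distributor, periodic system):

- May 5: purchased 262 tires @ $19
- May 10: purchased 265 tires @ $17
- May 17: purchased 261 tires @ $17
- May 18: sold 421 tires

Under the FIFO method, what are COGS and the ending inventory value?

May 18, 421 sold [FIFO — oldest first]: 262 @ $19 + 159 @ $17 = $7,681
Ending inventory: 106 @ $17 + 261 @ $17 = $6,239
Check: goods available $13,920 = COGS $7,681 + ending $6,239

COGS = $7,681; ending inventory = $6,239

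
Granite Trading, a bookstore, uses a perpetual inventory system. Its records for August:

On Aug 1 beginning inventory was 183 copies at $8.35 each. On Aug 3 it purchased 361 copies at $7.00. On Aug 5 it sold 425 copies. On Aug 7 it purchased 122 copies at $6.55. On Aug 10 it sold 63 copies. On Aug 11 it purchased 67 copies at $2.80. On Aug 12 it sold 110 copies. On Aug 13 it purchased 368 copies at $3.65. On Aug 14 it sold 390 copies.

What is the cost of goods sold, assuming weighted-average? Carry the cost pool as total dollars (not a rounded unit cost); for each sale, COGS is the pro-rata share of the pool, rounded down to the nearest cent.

After Aug 1: 183 on hand, pool $1,528.05 (≈ $8.3500 each)
After Aug 3: 544 on hand, pool $4,055.05 (≈ $7.4541 each)
Aug 5, sell 425: 425/544 × $4,055.05 → $3,168.00
After Aug 7: 241 on hand, pool $1,686.15 (≈ $6.9965 each)
Aug 10, sell 63: 63/241 × $1,686.15 → $440.77
After Aug 11: 245 on hand, pool $1,432.98 (≈ $5.8489 each)
Aug 12, sell 110: 110/245 × $1,432.98 → $643.37
After Aug 13: 503 on hand, pool $2,132.81 (≈ $4.2402 each)
Aug 14, sell 390: 390/503 × $2,132.81 → $1,653.66
Total COGS = $3,168.00 + $440.77 + $643.37 + $1,653.66 = $5,905.80
Ending inventory (cost pool remaining) = $479.15

COGS = $5,905.80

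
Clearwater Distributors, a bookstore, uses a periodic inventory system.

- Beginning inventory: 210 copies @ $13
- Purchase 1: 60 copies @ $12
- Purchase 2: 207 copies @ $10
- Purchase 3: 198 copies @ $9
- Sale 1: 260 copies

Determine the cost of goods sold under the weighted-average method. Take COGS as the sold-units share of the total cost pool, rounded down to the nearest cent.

COGS = $2,812.62

Sale 1, sell 260: 260/675 × $7,302.00 → $2,812.62
Ending inventory (cost pool remaining) = $4,489.38
Check: goods available $7,302.00 = COGS $2,812.62 + ending $4,489.38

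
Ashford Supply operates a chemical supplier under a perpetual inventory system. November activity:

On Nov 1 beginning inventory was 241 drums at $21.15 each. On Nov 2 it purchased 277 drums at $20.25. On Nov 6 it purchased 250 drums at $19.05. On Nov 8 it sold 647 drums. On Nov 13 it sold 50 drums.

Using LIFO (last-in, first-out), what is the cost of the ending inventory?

Nov 8, 647 sold [LIFO — newest first]: 250 @ $19.05 + 277 @ $20.25 + 120 @ $21.15 = $12,909.75
Nov 13, 50 sold [LIFO — newest first]: 50 @ $21.15 = $1,057.50
Total COGS = $12,909.75 + $1,057.50 = $13,967.25
Ending inventory: 71 @ $21.15 = $1,501.65
Check: goods available $15,468.90 = COGS $13,967.25 + ending $1,501.65

Ending inventory = $1,501.65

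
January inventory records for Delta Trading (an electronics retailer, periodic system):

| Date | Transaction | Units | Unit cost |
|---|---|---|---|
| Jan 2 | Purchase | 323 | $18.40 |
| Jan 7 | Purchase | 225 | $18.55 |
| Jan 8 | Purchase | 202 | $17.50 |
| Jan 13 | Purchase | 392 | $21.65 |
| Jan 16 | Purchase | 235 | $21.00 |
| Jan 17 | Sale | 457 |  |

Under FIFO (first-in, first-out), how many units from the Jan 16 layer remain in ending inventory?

235

Jan 17, 457 sold [FIFO — oldest first]: 323 @ $18.40 + 134 @ $18.55 = $8,428.90
Ending inventory: 91 @ $18.55 + 202 @ $17.50 + 392 @ $21.65 + 235 @ $21.00 = $18,644.85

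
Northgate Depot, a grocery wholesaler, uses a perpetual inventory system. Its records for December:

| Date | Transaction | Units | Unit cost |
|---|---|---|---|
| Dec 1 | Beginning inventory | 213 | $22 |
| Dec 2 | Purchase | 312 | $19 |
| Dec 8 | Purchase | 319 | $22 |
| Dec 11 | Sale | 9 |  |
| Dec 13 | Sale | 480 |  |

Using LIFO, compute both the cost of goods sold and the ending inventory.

Dec 11, 9 sold [LIFO — newest first]: 9 @ $22 = $198
Dec 13, 480 sold [LIFO — newest first]: 310 @ $22 + 170 @ $19 = $10,050
Total COGS = $198 + $10,050 = $10,248
Ending inventory: 213 @ $22 + 142 @ $19 = $7,384

COGS = $10,248; ending inventory = $7,384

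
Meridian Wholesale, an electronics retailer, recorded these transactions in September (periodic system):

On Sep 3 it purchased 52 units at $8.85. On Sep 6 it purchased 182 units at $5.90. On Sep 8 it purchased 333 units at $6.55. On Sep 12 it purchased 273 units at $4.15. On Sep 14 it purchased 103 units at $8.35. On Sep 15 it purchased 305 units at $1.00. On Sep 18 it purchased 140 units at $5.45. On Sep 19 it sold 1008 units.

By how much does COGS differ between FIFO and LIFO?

FIFO COGS: 52 @ $8.85 + 182 @ $5.90 + 333 @ $6.55 + 273 @ $4.15 + 103 @ $8.35 + 65 @ $1.00 = $5,773.15
LIFO COGS: 140 @ $5.45 + 305 @ $1.00 + 103 @ $8.35 + 273 @ $4.15 + 187 @ $6.55 = $4,285.85
Difference = |$5,773.15 − $4,285.85| = $1,487.30

$1,487.30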